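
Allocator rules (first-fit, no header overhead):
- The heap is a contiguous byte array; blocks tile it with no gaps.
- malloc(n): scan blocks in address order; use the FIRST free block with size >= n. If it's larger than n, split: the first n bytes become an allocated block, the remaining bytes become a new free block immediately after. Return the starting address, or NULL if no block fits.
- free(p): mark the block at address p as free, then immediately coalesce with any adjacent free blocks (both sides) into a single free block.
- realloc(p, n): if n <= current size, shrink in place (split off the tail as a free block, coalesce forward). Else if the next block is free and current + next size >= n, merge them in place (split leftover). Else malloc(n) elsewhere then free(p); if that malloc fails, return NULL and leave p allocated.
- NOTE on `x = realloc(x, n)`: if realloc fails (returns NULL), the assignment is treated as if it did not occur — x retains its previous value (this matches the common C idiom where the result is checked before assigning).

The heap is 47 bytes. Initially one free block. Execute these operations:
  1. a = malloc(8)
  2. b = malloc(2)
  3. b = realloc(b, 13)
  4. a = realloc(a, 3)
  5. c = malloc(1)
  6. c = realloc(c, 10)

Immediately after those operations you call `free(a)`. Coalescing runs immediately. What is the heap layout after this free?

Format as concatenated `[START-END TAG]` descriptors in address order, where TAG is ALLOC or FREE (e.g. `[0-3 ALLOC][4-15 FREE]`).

Answer: [0-7 FREE][8-20 ALLOC][21-30 ALLOC][31-46 FREE]

Derivation:
Op 1: a = malloc(8) -> a = 0; heap: [0-7 ALLOC][8-46 FREE]
Op 2: b = malloc(2) -> b = 8; heap: [0-7 ALLOC][8-9 ALLOC][10-46 FREE]
Op 3: b = realloc(b, 13) -> b = 8; heap: [0-7 ALLOC][8-20 ALLOC][21-46 FREE]
Op 4: a = realloc(a, 3) -> a = 0; heap: [0-2 ALLOC][3-7 FREE][8-20 ALLOC][21-46 FREE]
Op 5: c = malloc(1) -> c = 3; heap: [0-2 ALLOC][3-3 ALLOC][4-7 FREE][8-20 ALLOC][21-46 FREE]
Op 6: c = realloc(c, 10) -> c = 21; heap: [0-2 ALLOC][3-7 FREE][8-20 ALLOC][21-30 ALLOC][31-46 FREE]
free(a): a = 0 -> block [0-2 ALLOC]; mark free, coalesce with adjacent free neighbors -> [0-7 FREE][8-20 ALLOC][21-30 ALLOC][31-46 FREE]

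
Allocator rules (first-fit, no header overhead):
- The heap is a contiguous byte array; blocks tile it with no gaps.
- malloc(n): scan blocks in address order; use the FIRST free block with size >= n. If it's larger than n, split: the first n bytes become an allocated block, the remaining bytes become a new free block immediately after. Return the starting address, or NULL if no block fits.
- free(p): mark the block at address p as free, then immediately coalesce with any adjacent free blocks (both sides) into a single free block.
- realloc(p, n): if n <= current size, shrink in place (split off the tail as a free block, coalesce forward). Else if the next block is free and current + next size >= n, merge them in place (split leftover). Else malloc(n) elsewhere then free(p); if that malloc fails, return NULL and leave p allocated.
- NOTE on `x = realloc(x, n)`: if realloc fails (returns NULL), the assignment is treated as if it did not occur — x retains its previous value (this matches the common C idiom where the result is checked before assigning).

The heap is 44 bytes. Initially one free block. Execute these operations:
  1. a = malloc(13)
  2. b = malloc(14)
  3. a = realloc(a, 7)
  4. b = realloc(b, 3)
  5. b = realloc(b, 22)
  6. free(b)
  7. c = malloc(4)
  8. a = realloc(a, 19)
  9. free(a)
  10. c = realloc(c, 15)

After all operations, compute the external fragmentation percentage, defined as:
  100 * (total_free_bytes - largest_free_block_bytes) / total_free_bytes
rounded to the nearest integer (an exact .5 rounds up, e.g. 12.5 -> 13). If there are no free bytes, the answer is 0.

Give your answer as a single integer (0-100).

Answer: 24

Derivation:
Op 1: a = malloc(13) -> a = 0; heap: [0-12 ALLOC][13-43 FREE]
Op 2: b = malloc(14) -> b = 13; heap: [0-12 ALLOC][13-26 ALLOC][27-43 FREE]
Op 3: a = realloc(a, 7) -> a = 0; heap: [0-6 ALLOC][7-12 FREE][13-26 ALLOC][27-43 FREE]
Op 4: b = realloc(b, 3) -> b = 13; heap: [0-6 ALLOC][7-12 FREE][13-15 ALLOC][16-43 FREE]
Op 5: b = realloc(b, 22) -> b = 13; heap: [0-6 ALLOC][7-12 FREE][13-34 ALLOC][35-43 FREE]
Op 6: free(b) -> (freed b); heap: [0-6 ALLOC][7-43 FREE]
Op 7: c = malloc(4) -> c = 7; heap: [0-6 ALLOC][7-10 ALLOC][11-43 FREE]
Op 8: a = realloc(a, 19) -> a = 11; heap: [0-6 FREE][7-10 ALLOC][11-29 ALLOC][30-43 FREE]
Op 9: free(a) -> (freed a); heap: [0-6 FREE][7-10 ALLOC][11-43 FREE]
Op 10: c = realloc(c, 15) -> c = 7; heap: [0-6 FREE][7-21 ALLOC][22-43 FREE]
Free blocks: [7 22] total_free=29 largest=22 -> 100*(29-22)/29 = 700/29 ≈ 24.138 -> rounds to 24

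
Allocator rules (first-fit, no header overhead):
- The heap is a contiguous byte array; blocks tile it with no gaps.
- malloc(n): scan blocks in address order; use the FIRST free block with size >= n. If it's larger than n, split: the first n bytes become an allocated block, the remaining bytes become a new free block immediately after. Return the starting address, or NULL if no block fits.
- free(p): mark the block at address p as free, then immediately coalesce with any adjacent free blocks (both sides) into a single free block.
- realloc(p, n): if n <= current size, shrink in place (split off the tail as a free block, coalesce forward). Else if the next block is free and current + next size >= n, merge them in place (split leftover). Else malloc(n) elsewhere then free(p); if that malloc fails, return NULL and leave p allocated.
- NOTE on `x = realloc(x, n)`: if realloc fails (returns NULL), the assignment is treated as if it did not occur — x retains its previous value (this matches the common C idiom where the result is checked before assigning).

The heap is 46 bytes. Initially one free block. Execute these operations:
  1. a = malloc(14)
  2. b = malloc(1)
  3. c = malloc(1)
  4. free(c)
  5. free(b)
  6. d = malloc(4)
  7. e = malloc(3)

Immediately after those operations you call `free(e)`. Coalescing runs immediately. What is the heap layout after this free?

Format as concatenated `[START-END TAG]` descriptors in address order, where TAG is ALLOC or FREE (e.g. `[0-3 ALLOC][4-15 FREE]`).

Answer: [0-13 ALLOC][14-17 ALLOC][18-45 FREE]

Derivation:
Op 1: a = malloc(14) -> a = 0; heap: [0-13 ALLOC][14-45 FREE]
Op 2: b = malloc(1) -> b = 14; heap: [0-13 ALLOC][14-14 ALLOC][15-45 FREE]
Op 3: c = malloc(1) -> c = 15; heap: [0-13 ALLOC][14-14 ALLOC][15-15 ALLOC][16-45 FREE]
Op 4: free(c) -> (freed c); heap: [0-13 ALLOC][14-14 ALLOC][15-45 FREE]
Op 5: free(b) -> (freed b); heap: [0-13 ALLOC][14-45 FREE]
Op 6: d = malloc(4) -> d = 14; heap: [0-13 ALLOC][14-17 ALLOC][18-45 FREE]
Op 7: e = malloc(3) -> e = 18; heap: [0-13 ALLOC][14-17 ALLOC][18-20 ALLOC][21-45 FREE]
free(e): e = 18 -> block [18-20 ALLOC]; mark free, coalesce with adjacent free neighbors -> [0-13 ALLOC][14-17 ALLOC][18-45 FREE]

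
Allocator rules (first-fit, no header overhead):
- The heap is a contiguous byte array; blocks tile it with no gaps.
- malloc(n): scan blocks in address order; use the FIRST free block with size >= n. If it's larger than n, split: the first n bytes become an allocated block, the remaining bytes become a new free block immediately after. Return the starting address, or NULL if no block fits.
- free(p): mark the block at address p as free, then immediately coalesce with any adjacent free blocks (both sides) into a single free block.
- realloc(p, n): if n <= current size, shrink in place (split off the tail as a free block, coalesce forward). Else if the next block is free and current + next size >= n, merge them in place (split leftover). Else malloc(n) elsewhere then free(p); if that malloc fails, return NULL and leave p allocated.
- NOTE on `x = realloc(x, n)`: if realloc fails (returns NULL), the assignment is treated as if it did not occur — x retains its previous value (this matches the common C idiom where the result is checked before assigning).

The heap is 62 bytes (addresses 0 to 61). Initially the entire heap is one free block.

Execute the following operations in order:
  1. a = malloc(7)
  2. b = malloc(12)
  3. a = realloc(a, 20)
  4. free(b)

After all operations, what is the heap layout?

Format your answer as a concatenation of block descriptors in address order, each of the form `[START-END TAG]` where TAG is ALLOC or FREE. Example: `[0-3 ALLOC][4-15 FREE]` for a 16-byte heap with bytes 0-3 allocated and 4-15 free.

Answer: [0-18 FREE][19-38 ALLOC][39-61 FREE]

Derivation:
Op 1: a = malloc(7) -> a = 0; heap: [0-6 ALLOC][7-61 FREE]
Op 2: b = malloc(12) -> b = 7; heap: [0-6 ALLOC][7-18 ALLOC][19-61 FREE]
Op 3: a = realloc(a, 20) -> a = 19; heap: [0-6 FREE][7-18 ALLOC][19-38 ALLOC][39-61 FREE]
Op 4: free(b) -> (freed b); heap: [0-18 FREE][19-38 ALLOC][39-61 FREE]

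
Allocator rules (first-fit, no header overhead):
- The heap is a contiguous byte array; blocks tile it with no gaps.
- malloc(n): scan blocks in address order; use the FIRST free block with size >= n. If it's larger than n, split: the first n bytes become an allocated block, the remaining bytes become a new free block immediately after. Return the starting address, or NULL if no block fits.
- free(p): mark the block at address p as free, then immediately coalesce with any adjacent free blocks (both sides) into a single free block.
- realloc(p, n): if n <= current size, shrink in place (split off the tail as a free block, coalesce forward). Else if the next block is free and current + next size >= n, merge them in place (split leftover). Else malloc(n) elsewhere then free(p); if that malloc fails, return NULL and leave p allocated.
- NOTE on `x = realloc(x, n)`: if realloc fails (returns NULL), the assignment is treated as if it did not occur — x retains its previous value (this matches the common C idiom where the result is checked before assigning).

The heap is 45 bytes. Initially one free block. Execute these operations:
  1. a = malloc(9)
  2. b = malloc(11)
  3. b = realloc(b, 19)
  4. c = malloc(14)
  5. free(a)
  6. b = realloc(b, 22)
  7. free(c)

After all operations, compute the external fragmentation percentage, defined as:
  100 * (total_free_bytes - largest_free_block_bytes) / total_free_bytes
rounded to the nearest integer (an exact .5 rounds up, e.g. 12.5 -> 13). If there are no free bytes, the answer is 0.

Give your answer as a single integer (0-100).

Op 1: a = malloc(9) -> a = 0; heap: [0-8 ALLOC][9-44 FREE]
Op 2: b = malloc(11) -> b = 9; heap: [0-8 ALLOC][9-19 ALLOC][20-44 FREE]
Op 3: b = realloc(b, 19) -> b = 9; heap: [0-8 ALLOC][9-27 ALLOC][28-44 FREE]
Op 4: c = malloc(14) -> c = 28; heap: [0-8 ALLOC][9-27 ALLOC][28-41 ALLOC][42-44 FREE]
Op 5: free(a) -> (freed a); heap: [0-8 FREE][9-27 ALLOC][28-41 ALLOC][42-44 FREE]
Op 6: b = realloc(b, 22) -> NULL (b unchanged); heap: [0-8 FREE][9-27 ALLOC][28-41 ALLOC][42-44 FREE]
Op 7: free(c) -> (freed c); heap: [0-8 FREE][9-27 ALLOC][28-44 FREE]
Free blocks: [9 17] total_free=26 largest=17 -> 100*(26-17)/26 = 900/26 ≈ 34.615 -> rounds to 35

Answer: 35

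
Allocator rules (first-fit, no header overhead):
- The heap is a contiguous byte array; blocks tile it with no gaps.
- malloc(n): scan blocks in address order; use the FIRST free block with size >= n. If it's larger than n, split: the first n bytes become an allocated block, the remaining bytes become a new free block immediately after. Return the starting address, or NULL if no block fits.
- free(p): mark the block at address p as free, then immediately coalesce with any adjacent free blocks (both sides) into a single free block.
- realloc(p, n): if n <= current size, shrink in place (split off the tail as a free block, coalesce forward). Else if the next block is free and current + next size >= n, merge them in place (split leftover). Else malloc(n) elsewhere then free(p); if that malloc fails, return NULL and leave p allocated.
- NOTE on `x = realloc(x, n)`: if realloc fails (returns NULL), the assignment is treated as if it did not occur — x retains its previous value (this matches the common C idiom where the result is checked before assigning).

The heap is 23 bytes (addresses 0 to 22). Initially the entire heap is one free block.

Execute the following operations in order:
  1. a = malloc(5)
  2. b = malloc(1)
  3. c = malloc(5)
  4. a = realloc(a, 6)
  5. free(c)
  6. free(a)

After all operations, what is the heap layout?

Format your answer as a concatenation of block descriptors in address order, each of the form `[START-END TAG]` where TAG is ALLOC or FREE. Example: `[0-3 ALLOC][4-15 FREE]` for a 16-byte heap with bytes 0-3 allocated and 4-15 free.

Answer: [0-4 FREE][5-5 ALLOC][6-22 FREE]

Derivation:
Op 1: a = malloc(5) -> a = 0; heap: [0-4 ALLOC][5-22 FREE]
Op 2: b = malloc(1) -> b = 5; heap: [0-4 ALLOC][5-5 ALLOC][6-22 FREE]
Op 3: c = malloc(5) -> c = 6; heap: [0-4 ALLOC][5-5 ALLOC][6-10 ALLOC][11-22 FREE]
Op 4: a = realloc(a, 6) -> a = 11; heap: [0-4 FREE][5-5 ALLOC][6-10 ALLOC][11-16 ALLOC][17-22 FREE]
Op 5: free(c) -> (freed c); heap: [0-4 FREE][5-5 ALLOC][6-10 FREE][11-16 ALLOC][17-22 FREE]
Op 6: free(a) -> (freed a); heap: [0-4 FREE][5-5 ALLOC][6-22 FREE]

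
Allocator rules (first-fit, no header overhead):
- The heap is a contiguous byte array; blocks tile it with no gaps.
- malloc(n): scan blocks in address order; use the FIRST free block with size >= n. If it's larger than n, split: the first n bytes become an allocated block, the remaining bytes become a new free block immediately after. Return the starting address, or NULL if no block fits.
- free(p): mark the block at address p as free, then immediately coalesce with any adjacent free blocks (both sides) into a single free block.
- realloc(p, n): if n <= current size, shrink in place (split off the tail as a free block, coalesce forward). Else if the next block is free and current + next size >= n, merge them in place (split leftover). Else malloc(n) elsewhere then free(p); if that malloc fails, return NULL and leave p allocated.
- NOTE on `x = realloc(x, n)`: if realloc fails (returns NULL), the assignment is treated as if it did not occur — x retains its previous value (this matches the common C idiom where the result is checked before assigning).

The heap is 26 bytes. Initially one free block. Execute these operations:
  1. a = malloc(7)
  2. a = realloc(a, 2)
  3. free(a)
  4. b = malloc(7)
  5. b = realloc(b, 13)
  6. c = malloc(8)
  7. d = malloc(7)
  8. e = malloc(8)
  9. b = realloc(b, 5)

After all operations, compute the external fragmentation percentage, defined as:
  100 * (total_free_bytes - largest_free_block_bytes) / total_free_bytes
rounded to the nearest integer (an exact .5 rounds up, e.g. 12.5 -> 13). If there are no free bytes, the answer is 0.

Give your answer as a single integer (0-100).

Op 1: a = malloc(7) -> a = 0; heap: [0-6 ALLOC][7-25 FREE]
Op 2: a = realloc(a, 2) -> a = 0; heap: [0-1 ALLOC][2-25 FREE]
Op 3: free(a) -> (freed a); heap: [0-25 FREE]
Op 4: b = malloc(7) -> b = 0; heap: [0-6 ALLOC][7-25 FREE]
Op 5: b = realloc(b, 13) -> b = 0; heap: [0-12 ALLOC][13-25 FREE]
Op 6: c = malloc(8) -> c = 13; heap: [0-12 ALLOC][13-20 ALLOC][21-25 FREE]
Op 7: d = malloc(7) -> d = NULL; heap: [0-12 ALLOC][13-20 ALLOC][21-25 FREE]
Op 8: e = malloc(8) -> e = NULL; heap: [0-12 ALLOC][13-20 ALLOC][21-25 FREE]
Op 9: b = realloc(b, 5) -> b = 0; heap: [0-4 ALLOC][5-12 FREE][13-20 ALLOC][21-25 FREE]
Free blocks: [8 5] total_free=13 largest=8 -> 100*(13-8)/13 = 500/13 ≈ 38.462 -> rounds to 38

Answer: 38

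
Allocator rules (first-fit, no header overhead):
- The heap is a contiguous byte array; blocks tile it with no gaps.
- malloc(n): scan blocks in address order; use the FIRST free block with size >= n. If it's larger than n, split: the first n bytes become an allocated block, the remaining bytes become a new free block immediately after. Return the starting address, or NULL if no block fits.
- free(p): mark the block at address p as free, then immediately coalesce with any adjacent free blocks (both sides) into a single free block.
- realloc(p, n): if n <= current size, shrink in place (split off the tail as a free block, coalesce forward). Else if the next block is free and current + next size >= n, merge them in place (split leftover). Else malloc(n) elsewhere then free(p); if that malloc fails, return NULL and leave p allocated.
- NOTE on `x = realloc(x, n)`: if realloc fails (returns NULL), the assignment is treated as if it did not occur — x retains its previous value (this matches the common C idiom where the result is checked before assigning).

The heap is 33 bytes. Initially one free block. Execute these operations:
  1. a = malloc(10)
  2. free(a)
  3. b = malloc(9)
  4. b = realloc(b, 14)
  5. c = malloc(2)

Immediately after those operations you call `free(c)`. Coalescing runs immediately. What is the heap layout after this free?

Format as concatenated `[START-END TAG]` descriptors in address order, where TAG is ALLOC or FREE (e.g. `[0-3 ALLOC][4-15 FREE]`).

Answer: [0-13 ALLOC][14-32 FREE]

Derivation:
Op 1: a = malloc(10) -> a = 0; heap: [0-9 ALLOC][10-32 FREE]
Op 2: free(a) -> (freed a); heap: [0-32 FREE]
Op 3: b = malloc(9) -> b = 0; heap: [0-8 ALLOC][9-32 FREE]
Op 4: b = realloc(b, 14) -> b = 0; heap: [0-13 ALLOC][14-32 FREE]
Op 5: c = malloc(2) -> c = 14; heap: [0-13 ALLOC][14-15 ALLOC][16-32 FREE]
free(c): c = 14 -> block [14-15 ALLOC]; mark free, coalesce with adjacent free neighbors -> [0-13 ALLOC][14-32 FREE]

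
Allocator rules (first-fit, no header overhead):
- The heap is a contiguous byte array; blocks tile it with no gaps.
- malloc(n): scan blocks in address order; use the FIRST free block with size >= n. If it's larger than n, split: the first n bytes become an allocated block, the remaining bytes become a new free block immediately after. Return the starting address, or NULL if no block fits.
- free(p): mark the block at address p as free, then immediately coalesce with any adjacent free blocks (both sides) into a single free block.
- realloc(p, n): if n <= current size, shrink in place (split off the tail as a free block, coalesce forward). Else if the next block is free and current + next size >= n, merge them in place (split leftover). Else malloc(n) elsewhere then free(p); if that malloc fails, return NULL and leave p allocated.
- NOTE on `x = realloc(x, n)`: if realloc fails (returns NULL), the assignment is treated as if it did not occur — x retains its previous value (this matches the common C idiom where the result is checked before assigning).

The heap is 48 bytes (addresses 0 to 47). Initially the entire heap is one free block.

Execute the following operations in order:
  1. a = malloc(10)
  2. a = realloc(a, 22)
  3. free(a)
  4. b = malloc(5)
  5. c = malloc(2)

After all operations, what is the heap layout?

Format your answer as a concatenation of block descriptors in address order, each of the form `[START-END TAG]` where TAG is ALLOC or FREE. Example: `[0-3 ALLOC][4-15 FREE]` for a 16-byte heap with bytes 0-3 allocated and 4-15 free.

Answer: [0-4 ALLOC][5-6 ALLOC][7-47 FREE]

Derivation:
Op 1: a = malloc(10) -> a = 0; heap: [0-9 ALLOC][10-47 FREE]
Op 2: a = realloc(a, 22) -> a = 0; heap: [0-21 ALLOC][22-47 FREE]
Op 3: free(a) -> (freed a); heap: [0-47 FREE]
Op 4: b = malloc(5) -> b = 0; heap: [0-4 ALLOC][5-47 FREE]
Op 5: c = malloc(2) -> c = 5; heap: [0-4 ALLOC][5-6 ALLOC][7-47 FREE]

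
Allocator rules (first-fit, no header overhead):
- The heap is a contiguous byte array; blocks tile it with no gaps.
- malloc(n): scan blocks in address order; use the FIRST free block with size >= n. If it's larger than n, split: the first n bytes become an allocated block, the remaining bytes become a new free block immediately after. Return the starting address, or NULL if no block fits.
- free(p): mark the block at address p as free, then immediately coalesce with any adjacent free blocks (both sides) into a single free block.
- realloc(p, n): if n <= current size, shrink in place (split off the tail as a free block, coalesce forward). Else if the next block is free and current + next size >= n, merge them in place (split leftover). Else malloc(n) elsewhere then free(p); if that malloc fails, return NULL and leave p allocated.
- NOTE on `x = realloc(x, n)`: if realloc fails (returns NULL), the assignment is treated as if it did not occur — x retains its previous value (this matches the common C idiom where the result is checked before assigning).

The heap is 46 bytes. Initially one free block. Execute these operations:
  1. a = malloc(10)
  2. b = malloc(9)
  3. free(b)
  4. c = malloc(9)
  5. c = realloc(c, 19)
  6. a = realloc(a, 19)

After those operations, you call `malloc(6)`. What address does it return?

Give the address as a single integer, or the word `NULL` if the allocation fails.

Answer: 29

Derivation:
Op 1: a = malloc(10) -> a = 0; heap: [0-9 ALLOC][10-45 FREE]
Op 2: b = malloc(9) -> b = 10; heap: [0-9 ALLOC][10-18 ALLOC][19-45 FREE]
Op 3: free(b) -> (freed b); heap: [0-9 ALLOC][10-45 FREE]
Op 4: c = malloc(9) -> c = 10; heap: [0-9 ALLOC][10-18 ALLOC][19-45 FREE]
Op 5: c = realloc(c, 19) -> c = 10; heap: [0-9 ALLOC][10-28 ALLOC][29-45 FREE]
Op 6: a = realloc(a, 19) -> NULL (a unchanged); heap: [0-9 ALLOC][10-28 ALLOC][29-45 FREE]
malloc(6): first-fit scan over [0-9 ALLOC][10-28 ALLOC][29-45 FREE] -> 29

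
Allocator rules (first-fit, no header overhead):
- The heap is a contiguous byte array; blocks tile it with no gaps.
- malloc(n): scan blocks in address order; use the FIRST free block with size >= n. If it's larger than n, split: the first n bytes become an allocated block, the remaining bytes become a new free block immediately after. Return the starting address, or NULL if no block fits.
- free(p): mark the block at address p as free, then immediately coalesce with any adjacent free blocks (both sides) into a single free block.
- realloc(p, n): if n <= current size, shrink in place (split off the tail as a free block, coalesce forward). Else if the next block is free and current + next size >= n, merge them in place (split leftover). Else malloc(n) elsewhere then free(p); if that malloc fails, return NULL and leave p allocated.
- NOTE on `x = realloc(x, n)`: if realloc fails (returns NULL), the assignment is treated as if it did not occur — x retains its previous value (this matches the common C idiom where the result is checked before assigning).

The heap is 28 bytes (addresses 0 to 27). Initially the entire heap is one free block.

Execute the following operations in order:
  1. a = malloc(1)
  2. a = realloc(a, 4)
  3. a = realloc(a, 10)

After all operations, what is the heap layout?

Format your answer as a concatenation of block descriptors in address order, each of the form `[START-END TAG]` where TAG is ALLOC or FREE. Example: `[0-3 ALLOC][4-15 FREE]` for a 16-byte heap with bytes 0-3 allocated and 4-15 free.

Op 1: a = malloc(1) -> a = 0; heap: [0-0 ALLOC][1-27 FREE]
Op 2: a = realloc(a, 4) -> a = 0; heap: [0-3 ALLOC][4-27 FREE]
Op 3: a = realloc(a, 10) -> a = 0; heap: [0-9 ALLOC][10-27 FREE]

Answer: [0-9 ALLOC][10-27 FREE]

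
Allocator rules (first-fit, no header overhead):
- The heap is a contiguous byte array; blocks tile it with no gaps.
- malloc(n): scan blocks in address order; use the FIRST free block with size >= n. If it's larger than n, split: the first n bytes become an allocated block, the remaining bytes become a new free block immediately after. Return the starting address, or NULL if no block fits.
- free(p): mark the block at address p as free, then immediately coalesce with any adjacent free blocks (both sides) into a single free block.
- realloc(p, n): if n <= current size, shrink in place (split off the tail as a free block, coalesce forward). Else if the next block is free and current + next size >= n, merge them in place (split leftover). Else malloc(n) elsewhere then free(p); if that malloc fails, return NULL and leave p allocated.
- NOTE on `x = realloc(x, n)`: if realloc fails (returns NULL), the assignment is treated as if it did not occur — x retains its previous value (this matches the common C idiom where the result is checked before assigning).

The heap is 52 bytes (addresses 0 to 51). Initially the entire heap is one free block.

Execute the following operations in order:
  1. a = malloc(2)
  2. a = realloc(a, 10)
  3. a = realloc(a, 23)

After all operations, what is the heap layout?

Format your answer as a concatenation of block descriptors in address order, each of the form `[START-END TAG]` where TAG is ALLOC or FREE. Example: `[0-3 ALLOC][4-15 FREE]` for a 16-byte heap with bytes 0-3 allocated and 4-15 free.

Op 1: a = malloc(2) -> a = 0; heap: [0-1 ALLOC][2-51 FREE]
Op 2: a = realloc(a, 10) -> a = 0; heap: [0-9 ALLOC][10-51 FREE]
Op 3: a = realloc(a, 23) -> a = 0; heap: [0-22 ALLOC][23-51 FREE]

Answer: [0-22 ALLOC][23-51 FREE]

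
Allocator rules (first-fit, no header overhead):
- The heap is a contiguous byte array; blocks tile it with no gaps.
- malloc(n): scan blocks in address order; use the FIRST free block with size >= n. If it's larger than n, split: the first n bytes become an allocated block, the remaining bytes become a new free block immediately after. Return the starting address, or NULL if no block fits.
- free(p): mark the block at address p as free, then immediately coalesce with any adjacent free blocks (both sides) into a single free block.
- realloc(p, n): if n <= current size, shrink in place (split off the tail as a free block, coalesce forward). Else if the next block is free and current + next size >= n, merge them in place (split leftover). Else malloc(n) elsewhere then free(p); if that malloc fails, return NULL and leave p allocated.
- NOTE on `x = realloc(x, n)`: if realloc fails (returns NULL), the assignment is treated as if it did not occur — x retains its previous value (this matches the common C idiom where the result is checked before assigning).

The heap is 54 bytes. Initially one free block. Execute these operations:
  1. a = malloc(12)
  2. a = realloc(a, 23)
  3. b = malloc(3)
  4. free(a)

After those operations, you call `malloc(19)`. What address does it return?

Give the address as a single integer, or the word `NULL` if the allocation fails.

Answer: 0

Derivation:
Op 1: a = malloc(12) -> a = 0; heap: [0-11 ALLOC][12-53 FREE]
Op 2: a = realloc(a, 23) -> a = 0; heap: [0-22 ALLOC][23-53 FREE]
Op 3: b = malloc(3) -> b = 23; heap: [0-22 ALLOC][23-25 ALLOC][26-53 FREE]
Op 4: free(a) -> (freed a); heap: [0-22 FREE][23-25 ALLOC][26-53 FREE]
malloc(19): first-fit scan over [0-22 FREE][23-25 ALLOC][26-53 FREE] -> 0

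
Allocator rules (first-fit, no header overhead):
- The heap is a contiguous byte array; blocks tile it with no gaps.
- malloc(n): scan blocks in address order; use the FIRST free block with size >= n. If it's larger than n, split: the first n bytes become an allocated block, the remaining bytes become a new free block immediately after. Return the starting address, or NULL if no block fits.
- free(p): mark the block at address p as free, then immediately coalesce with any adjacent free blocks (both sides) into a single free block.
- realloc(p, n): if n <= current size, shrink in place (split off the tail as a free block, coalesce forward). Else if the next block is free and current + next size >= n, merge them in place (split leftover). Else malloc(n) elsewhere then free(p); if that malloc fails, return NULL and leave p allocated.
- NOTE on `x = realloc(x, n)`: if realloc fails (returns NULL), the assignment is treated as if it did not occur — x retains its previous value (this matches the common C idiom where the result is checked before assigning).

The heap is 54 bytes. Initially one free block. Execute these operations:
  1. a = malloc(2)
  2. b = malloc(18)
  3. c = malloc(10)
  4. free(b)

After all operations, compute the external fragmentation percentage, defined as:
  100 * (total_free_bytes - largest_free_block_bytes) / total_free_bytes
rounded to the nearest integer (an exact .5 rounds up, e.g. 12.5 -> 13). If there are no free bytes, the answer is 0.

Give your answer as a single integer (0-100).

Op 1: a = malloc(2) -> a = 0; heap: [0-1 ALLOC][2-53 FREE]
Op 2: b = malloc(18) -> b = 2; heap: [0-1 ALLOC][2-19 ALLOC][20-53 FREE]
Op 3: c = malloc(10) -> c = 20; heap: [0-1 ALLOC][2-19 ALLOC][20-29 ALLOC][30-53 FREE]
Op 4: free(b) -> (freed b); heap: [0-1 ALLOC][2-19 FREE][20-29 ALLOC][30-53 FREE]
Free blocks: [18 24] total_free=42 largest=24 -> 100*(42-24)/42 = 1800/42 ≈ 42.857 -> rounds to 43

Answer: 43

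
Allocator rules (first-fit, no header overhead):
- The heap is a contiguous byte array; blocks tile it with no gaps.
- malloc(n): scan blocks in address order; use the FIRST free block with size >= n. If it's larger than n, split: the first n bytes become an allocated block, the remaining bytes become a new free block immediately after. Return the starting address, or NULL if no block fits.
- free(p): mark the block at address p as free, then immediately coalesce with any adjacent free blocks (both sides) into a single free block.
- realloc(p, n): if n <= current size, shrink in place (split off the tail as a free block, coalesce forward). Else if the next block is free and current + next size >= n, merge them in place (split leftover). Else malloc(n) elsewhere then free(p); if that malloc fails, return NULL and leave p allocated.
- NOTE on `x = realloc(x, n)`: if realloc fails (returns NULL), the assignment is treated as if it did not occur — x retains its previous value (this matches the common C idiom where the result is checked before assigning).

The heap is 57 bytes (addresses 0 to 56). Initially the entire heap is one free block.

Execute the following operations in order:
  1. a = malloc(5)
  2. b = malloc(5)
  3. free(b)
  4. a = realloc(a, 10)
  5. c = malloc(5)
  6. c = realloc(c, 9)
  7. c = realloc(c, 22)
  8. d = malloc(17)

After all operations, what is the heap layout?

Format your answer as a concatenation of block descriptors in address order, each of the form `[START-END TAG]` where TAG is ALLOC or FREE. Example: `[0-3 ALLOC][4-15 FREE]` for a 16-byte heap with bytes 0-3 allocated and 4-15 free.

Op 1: a = malloc(5) -> a = 0; heap: [0-4 ALLOC][5-56 FREE]
Op 2: b = malloc(5) -> b = 5; heap: [0-4 ALLOC][5-9 ALLOC][10-56 FREE]
Op 3: free(b) -> (freed b); heap: [0-4 ALLOC][5-56 FREE]
Op 4: a = realloc(a, 10) -> a = 0; heap: [0-9 ALLOC][10-56 FREE]
Op 5: c = malloc(5) -> c = 10; heap: [0-9 ALLOC][10-14 ALLOC][15-56 FREE]
Op 6: c = realloc(c, 9) -> c = 10; heap: [0-9 ALLOC][10-18 ALLOC][19-56 FREE]
Op 7: c = realloc(c, 22) -> c = 10; heap: [0-9 ALLOC][10-31 ALLOC][32-56 FREE]
Op 8: d = malloc(17) -> d = 32; heap: [0-9 ALLOC][10-31 ALLOC][32-48 ALLOC][49-56 FREE]

Answer: [0-9 ALLOC][10-31 ALLOC][32-48 ALLOC][49-56 FREE]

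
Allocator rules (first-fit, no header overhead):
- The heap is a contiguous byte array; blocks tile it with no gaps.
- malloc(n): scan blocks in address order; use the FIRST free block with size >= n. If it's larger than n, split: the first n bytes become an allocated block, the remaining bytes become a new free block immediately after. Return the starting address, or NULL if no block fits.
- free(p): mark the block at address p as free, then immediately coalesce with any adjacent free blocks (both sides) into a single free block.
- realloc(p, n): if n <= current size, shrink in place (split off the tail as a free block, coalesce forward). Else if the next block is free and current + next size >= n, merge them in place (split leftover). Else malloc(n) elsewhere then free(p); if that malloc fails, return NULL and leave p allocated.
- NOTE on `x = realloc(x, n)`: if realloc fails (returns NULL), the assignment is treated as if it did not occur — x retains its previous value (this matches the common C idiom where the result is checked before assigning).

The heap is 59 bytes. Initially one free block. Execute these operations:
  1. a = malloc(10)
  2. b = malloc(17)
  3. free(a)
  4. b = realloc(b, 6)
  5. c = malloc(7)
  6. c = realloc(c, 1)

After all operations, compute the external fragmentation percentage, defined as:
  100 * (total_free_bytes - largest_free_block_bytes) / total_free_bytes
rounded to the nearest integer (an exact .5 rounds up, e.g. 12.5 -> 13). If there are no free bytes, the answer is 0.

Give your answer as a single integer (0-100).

Op 1: a = malloc(10) -> a = 0; heap: [0-9 ALLOC][10-58 FREE]
Op 2: b = malloc(17) -> b = 10; heap: [0-9 ALLOC][10-26 ALLOC][27-58 FREE]
Op 3: free(a) -> (freed a); heap: [0-9 FREE][10-26 ALLOC][27-58 FREE]
Op 4: b = realloc(b, 6) -> b = 10; heap: [0-9 FREE][10-15 ALLOC][16-58 FREE]
Op 5: c = malloc(7) -> c = 0; heap: [0-6 ALLOC][7-9 FREE][10-15 ALLOC][16-58 FREE]
Op 6: c = realloc(c, 1) -> c = 0; heap: [0-0 ALLOC][1-9 FREE][10-15 ALLOC][16-58 FREE]
Free blocks: [9 43] total_free=52 largest=43 -> 100*(52-43)/52 = 900/52 ≈ 17.308 -> rounds to 17

Answer: 17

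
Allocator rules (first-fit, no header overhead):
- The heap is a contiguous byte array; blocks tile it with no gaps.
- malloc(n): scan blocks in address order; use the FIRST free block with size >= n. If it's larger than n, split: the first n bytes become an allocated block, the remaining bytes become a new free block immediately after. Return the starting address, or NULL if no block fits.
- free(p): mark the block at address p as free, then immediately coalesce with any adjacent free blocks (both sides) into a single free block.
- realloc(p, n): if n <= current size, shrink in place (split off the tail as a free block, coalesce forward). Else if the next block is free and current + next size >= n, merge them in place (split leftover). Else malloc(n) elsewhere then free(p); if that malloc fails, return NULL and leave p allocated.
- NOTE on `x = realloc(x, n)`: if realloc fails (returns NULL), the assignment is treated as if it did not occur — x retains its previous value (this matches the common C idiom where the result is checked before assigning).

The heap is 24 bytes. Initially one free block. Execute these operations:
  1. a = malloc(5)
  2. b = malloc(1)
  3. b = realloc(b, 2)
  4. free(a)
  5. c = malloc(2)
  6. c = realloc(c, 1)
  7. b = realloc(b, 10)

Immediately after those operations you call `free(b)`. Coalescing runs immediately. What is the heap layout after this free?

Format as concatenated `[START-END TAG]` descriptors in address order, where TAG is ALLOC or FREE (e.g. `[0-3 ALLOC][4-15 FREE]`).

Answer: [0-0 ALLOC][1-23 FREE]

Derivation:
Op 1: a = malloc(5) -> a = 0; heap: [0-4 ALLOC][5-23 FREE]
Op 2: b = malloc(1) -> b = 5; heap: [0-4 ALLOC][5-5 ALLOC][6-23 FREE]
Op 3: b = realloc(b, 2) -> b = 5; heap: [0-4 ALLOC][5-6 ALLOC][7-23 FREE]
Op 4: free(a) -> (freed a); heap: [0-4 FREE][5-6 ALLOC][7-23 FREE]
Op 5: c = malloc(2) -> c = 0; heap: [0-1 ALLOC][2-4 FREE][5-6 ALLOC][7-23 FREE]
Op 6: c = realloc(c, 1) -> c = 0; heap: [0-0 ALLOC][1-4 FREE][5-6 ALLOC][7-23 FREE]
Op 7: b = realloc(b, 10) -> b = 5; heap: [0-0 ALLOC][1-4 FREE][5-14 ALLOC][15-23 FREE]
free(b): b = 5 -> block [5-14 ALLOC]; mark free, coalesce with adjacent free neighbors -> [0-0 ALLOC][1-23 FREE]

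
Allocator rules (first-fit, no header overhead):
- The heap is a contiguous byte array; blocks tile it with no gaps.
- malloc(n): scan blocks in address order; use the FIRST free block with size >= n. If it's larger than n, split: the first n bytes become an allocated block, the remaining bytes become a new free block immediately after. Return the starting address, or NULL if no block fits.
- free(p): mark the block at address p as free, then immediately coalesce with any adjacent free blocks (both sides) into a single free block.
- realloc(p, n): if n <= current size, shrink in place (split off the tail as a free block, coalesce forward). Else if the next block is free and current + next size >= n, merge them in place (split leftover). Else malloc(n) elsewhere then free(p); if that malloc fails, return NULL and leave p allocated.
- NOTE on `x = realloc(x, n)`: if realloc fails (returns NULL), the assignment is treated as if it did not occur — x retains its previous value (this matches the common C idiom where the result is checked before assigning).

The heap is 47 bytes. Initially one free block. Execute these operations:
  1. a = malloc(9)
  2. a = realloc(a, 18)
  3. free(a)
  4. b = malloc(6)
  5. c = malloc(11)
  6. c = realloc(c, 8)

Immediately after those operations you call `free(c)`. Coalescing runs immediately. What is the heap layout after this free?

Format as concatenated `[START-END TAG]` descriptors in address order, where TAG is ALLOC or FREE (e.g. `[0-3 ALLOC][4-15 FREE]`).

Op 1: a = malloc(9) -> a = 0; heap: [0-8 ALLOC][9-46 FREE]
Op 2: a = realloc(a, 18) -> a = 0; heap: [0-17 ALLOC][18-46 FREE]
Op 3: free(a) -> (freed a); heap: [0-46 FREE]
Op 4: b = malloc(6) -> b = 0; heap: [0-5 ALLOC][6-46 FREE]
Op 5: c = malloc(11) -> c = 6; heap: [0-5 ALLOC][6-16 ALLOC][17-46 FREE]
Op 6: c = realloc(c, 8) -> c = 6; heap: [0-5 ALLOC][6-13 ALLOC][14-46 FREE]
free(c): c = 6 -> block [6-13 ALLOC]; mark free, coalesce with adjacent free neighbors -> [0-5 ALLOC][6-46 FREE]

Answer: [0-5 ALLOC][6-46 FREE]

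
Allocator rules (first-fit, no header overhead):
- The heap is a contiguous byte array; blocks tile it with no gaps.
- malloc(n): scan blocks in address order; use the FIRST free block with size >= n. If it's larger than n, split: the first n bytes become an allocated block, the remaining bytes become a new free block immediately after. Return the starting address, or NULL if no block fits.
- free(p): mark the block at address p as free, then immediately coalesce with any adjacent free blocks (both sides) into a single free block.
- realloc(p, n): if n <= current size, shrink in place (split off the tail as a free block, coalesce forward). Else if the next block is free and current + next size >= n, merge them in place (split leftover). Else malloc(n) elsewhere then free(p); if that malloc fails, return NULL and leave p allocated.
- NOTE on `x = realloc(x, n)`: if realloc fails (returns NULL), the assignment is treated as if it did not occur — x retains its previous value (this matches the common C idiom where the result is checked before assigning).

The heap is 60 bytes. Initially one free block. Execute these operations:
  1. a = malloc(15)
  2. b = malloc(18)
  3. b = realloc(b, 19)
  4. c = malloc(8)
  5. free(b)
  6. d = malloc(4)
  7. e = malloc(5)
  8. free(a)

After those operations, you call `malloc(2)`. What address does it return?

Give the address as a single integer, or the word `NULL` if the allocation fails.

Answer: 0

Derivation:
Op 1: a = malloc(15) -> a = 0; heap: [0-14 ALLOC][15-59 FREE]
Op 2: b = malloc(18) -> b = 15; heap: [0-14 ALLOC][15-32 ALLOC][33-59 FREE]
Op 3: b = realloc(b, 19) -> b = 15; heap: [0-14 ALLOC][15-33 ALLOC][34-59 FREE]
Op 4: c = malloc(8) -> c = 34; heap: [0-14 ALLOC][15-33 ALLOC][34-41 ALLOC][42-59 FREE]
Op 5: free(b) -> (freed b); heap: [0-14 ALLOC][15-33 FREE][34-41 ALLOC][42-59 FREE]
Op 6: d = malloc(4) -> d = 15; heap: [0-14 ALLOC][15-18 ALLOC][19-33 FREE][34-41 ALLOC][42-59 FREE]
Op 7: e = malloc(5) -> e = 19; heap: [0-14 ALLOC][15-18 ALLOC][19-23 ALLOC][24-33 FREE][34-41 ALLOC][42-59 FREE]
Op 8: free(a) -> (freed a); heap: [0-14 FREE][15-18 ALLOC][19-23 ALLOC][24-33 FREE][34-41 ALLOC][42-59 FREE]
malloc(2): first-fit scan over [0-14 FREE][15-18 ALLOC][19-23 ALLOC][24-33 FREE][34-41 ALLOC][42-59 FREE] -> 0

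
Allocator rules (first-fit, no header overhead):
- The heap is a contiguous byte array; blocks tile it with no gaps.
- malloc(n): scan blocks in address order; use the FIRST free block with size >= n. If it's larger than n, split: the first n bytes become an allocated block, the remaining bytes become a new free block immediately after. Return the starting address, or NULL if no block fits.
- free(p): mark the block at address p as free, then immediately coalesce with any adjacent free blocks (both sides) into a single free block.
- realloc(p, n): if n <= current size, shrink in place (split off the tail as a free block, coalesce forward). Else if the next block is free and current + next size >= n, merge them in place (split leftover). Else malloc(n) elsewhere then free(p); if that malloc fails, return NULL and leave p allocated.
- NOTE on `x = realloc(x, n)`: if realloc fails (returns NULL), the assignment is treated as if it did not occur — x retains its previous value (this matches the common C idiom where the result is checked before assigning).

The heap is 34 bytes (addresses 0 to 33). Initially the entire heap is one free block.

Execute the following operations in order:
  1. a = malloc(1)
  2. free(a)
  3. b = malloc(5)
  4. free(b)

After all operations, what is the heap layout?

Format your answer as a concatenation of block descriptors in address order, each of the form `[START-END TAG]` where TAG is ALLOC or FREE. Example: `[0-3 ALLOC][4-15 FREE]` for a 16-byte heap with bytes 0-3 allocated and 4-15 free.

Answer: [0-33 FREE]

Derivation:
Op 1: a = malloc(1) -> a = 0; heap: [0-0 ALLOC][1-33 FREE]
Op 2: free(a) -> (freed a); heap: [0-33 FREE]
Op 3: b = malloc(5) -> b = 0; heap: [0-4 ALLOC][5-33 FREE]
Op 4: free(b) -> (freed b); heap: [0-33 FREE]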